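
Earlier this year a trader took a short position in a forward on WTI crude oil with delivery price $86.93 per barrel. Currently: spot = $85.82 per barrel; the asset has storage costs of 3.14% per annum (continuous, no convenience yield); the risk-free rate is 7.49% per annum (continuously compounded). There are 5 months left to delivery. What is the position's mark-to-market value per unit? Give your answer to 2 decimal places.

Current fair forward for the remaining 5 months: F = S·e^((r + u)·T), (r + u) = 0.0749 + 0.0314 = 0.1063
F = 85.82 · e^(0.1063 × 5/12) = 85.82 × 1.045287 = 89.7065
Value of long forward = (F − K)·e^(−rT) = (89.7065 − 86.93) · e^(−0.0749·5/12)
= 2.7765 × 0.969274 = 2.69
Short position value = −(long value) = -$2.69

-$2.69 per barrel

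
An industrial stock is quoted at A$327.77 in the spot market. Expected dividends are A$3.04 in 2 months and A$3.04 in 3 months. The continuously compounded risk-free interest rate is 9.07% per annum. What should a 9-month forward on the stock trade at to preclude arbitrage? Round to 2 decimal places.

A$344.46

PV(dividends) I = 3.04·e^(−0.0907·2/12) + 3.04·e^(−0.0907·3/12)
I = 2.9944 + 2.9718 = 5.9662
F = (S − I)·e^(rT) = (327.77 − 5.9662) · e^(0.0907·9/12)
= 321.8038 · e^0.068025 = 321.8038 × 1.070392 = A$344.46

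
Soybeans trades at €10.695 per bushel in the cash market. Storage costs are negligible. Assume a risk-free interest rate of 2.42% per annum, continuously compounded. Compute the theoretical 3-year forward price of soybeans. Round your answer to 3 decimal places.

€11.500 per bushel

F = S·e^(rT) = 10.695 · e^(0.0242 × 3) = 10.695 · e^0.072600
= 10.695 × 1.075300 = €11.500 per bushel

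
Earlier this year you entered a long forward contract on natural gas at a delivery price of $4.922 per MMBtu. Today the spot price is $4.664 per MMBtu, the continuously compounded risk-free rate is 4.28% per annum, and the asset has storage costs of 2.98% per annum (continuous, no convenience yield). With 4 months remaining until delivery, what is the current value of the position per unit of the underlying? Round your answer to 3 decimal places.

-$0.142 per MMBtu

Current fair forward for the remaining 4 months: F = S·e^((r + u)·T), (r + u) = 0.0428 + 0.0298 = 0.0726
F = 4.664 · e^(0.0726 × 4/12) = 4.664 × 1.024495 = 4.7782
Value of long forward = (F − K)·e^(−rT) = (4.7782 − 4.922) · e^(−0.0428·4/12)
= -0.1438 × 0.985835 = -0.142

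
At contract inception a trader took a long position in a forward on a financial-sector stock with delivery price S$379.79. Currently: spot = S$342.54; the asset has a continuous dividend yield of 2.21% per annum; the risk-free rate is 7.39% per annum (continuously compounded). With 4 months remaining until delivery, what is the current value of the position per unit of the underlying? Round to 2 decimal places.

-S$30.52

Current fair forward for the remaining 4 months: F = S·e^((r − q)·T), (r − q) = 0.0739 − 0.0221 = 0.0518
F = 342.54 · e^(0.0518 × 4/12) = 342.54 × 1.017417 = 348.5060
Value of long forward = (F − K)·e^(−rT) = (348.5060 − 379.79) · e^(−0.0739·4/12)
= -31.2840 × 0.975668 = -30.52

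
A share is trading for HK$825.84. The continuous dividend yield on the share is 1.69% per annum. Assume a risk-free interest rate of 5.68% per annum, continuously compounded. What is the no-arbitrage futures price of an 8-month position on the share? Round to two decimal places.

HK$848.10

F = S·e^((r − q)T) = 825.84 · e^((0.0568 − 0.0169) × 8/12)
= 825.84 · e^0.026600 = 825.84 × 1.026957
F = HK$848.10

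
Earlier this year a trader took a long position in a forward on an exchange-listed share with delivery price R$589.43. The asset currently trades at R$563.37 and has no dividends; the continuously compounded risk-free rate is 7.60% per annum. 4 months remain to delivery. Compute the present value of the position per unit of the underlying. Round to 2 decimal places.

Current fair forward for the remaining 4 months: F = S·e^(r·T), r = 0.0760
F = 563.37 · e^(0.0760 × 4/12) = 563.37 × 1.025657 = 577.8244
Value of long forward = (F − K)·e^(−rT) = (577.8244 − 589.43) · e^(−0.0760·4/12)
= -11.6056 × 0.974985 = -11.32

-R$11.32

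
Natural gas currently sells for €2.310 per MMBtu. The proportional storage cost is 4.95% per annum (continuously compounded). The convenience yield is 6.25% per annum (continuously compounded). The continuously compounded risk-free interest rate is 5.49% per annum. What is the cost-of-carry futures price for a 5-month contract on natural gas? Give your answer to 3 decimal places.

€2.351 per MMBtu

Net carry = r + u − y = 0.0549 + 0.0495 − 0.0625 = 0.0419
F = S·e^((r+u−y)T) = 2.310 · e^(0.0419 × 5/12) = 2.310 · e^0.017458
= 2.310 × 1.017611 = €2.351 per MMBtu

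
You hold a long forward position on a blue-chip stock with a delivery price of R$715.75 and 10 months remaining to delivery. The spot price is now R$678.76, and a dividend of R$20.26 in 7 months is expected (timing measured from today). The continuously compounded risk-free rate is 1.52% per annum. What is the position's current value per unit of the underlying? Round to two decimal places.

PV(remaining dividends) I = 20.26·e^(−0.0152·7/12) = 20.0812
Current forward F = (S − I)·e^(rT) = (678.76 − 20.0812)·e^(0.0152·10/12) = 658.6788 × 1.012747 = 667.0750
Value (long) = (F − K)·e^(−rT) = (667.0750 − 715.75) × 0.987413 = -48.0623
Value = -R$48.06

-R$48.06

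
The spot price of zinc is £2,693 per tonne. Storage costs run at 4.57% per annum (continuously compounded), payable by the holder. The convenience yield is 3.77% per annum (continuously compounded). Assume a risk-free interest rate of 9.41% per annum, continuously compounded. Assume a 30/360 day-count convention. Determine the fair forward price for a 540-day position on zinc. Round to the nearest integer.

£3,139 per tonne

Net carry = r + u − y = 0.0941 + 0.0457 − 0.0377 = 0.1021
F = S·e^((r+u−y)T) = 2693 · e^(0.1021 × 540/360) = 2693 · e^0.153150
= 2693 × 1.165500 = £3,139 per tonne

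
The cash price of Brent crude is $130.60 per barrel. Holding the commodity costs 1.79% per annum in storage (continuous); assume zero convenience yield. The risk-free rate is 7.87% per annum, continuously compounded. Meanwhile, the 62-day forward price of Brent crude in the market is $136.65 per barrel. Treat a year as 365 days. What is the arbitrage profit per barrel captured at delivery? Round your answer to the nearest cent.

$3.89 per barrel

Fair forward: F* = S·e^(carry·T), with carry = (r + u) = 0.0787 + 0.0179 = 0.0966
F* = 130.60 · e^(0.0966 × 62/365) = 130.60 · e^0.016409 = 130.60 × 1.016544 = $132.7606
Market $136.65 > fair $132.7606: forward overpriced → cash-and-carry (buy spot, short the forward).
At maturity, profit = |F_mkt − F*| = |136.65 − 132.7606| = $3.89 per barrel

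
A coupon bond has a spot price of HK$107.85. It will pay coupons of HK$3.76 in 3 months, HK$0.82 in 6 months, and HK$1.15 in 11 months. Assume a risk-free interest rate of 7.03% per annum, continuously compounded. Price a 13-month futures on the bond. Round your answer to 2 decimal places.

HK$110.38

PV(coupons) I = 3.76·e^(−0.0703·3/12) + 0.82·e^(−0.0703·6/12) + 1.15·e^(−0.0703·11/12)
I = 3.6945 + 0.7917 + 1.0782 = 5.5644
F = (S − I)·e^(rT) = (107.85 − 5.5644) · e^(0.0703·13/12)
= 102.2856 · e^0.076158 = 102.2856 × 1.079133 = HK$110.38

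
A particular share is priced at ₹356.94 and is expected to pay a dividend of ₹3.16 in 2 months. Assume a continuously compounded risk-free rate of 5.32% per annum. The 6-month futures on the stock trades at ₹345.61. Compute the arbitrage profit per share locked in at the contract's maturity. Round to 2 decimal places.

PV(dividends) I = 3.16·e^(−0.0532·2/12) = 3.1321
Fair futures F* = (S − I)·e^(rT) = (356.94 − 3.1321)·e^0.026600 = 353.8079 × 1.026957 = 363.3455
Market ₹345.61 < fair 363.3455: forward underpriced → reverse cash-and-carry (short the stock, invest proceeds at r, pay the dividends, go long the forward).
Profit at T = |F_mkt − F*| = |345.61 − 363.3455| = ₹17.74 per share

₹17.74 per share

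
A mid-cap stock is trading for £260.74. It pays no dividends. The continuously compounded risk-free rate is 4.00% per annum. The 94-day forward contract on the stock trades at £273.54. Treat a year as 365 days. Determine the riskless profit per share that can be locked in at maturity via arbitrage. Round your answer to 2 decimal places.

£10.10 per share

Fair forward: F* = S·e^(carry·T), with carry = r = 0.0400
F* = 260.74 · e^(0.0400 × 94/365) = 260.74 · e^0.010301 = 260.74 × 1.010354 = £263.4397
Market £273.54 > fair £263.4397: forward overpriced → cash-and-carry (buy spot, short the forward).
At maturity, profit = |F_mkt − F*| = |273.54 − 263.4397| = £10.10 per share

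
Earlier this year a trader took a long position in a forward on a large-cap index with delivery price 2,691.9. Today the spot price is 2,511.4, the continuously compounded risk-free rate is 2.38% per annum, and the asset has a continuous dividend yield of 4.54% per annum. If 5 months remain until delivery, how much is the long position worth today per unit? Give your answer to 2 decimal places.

-201.00

Current fair forward for the remaining 5 months: F = S·e^((r − q)·T), (r − q) = 0.0238 − 0.0454 = -0.0216
F = 2511.4 · e^(-0.0216 × 5/12) = 2511.4 × 0.99104038 = 2488.8988
Value of long forward = (F − K)·e^(−rT) = (2488.8988 − 2691.9) · e^(−0.0238·5/12)
= -203.0012 × 0.99013234 = -201.00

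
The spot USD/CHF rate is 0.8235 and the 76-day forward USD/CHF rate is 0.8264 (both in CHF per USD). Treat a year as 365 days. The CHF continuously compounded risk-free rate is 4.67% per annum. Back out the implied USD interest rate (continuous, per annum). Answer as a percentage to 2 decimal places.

2.98%

F = S·e^((r_CHF − r_USD)T) ⇒ r_USD = r_CHF − ln(F/S)/T
ln(0.8264/0.8235) = 0.003515; /(76/365) = 0.016881
r_USD = 0.0467 − 0.016881 = 0.029819
r_USD = 2.98%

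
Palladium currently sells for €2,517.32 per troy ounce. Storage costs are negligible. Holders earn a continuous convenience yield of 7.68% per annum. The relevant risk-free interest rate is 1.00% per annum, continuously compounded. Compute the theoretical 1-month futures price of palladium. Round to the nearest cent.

€2,503.35 per troy ounce

Net carry = r + u − y = 0.0100 + 0.0000 − 0.0768 = -0.0668
F = S·e^((r+u−y)T) = 2517.32 · e^(-0.0668 × 1/12) = 2517.32 · e^-0.00556667
= 2517.32 × 0.99444880 = €2,503.35 per troy ounce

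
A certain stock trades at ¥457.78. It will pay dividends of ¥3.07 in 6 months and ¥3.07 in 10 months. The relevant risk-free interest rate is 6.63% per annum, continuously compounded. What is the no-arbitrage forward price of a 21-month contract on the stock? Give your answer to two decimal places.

¥507.50

PV(dividends) I = 3.07·e^(−0.0663·6/12) + 3.07·e^(−0.0663·10/12)
I = 2.9699 + 2.9050 = 5.8749
F = (S − I)·e^(rT) = (457.78 − 5.8749) · e^(0.0663·21/12)
= 451.9051 · e^0.116025 = 451.9051 × 1.123024 = ¥507.50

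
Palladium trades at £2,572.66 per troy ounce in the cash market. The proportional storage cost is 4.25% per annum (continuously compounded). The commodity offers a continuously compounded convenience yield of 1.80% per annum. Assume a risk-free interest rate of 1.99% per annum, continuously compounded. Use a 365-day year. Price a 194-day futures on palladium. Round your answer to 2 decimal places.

£2,634.09 per troy ounce

Net carry = r + u − y = 0.0199 + 0.0425 − 0.0180 = 0.0444
F = S·e^((r+u−y)T) = 2572.66 · e^(0.0444 × 194/365) = 2572.66 · e^0.02359890
= 2572.66 × 1.02387956 = £2,634.09 per troy ounce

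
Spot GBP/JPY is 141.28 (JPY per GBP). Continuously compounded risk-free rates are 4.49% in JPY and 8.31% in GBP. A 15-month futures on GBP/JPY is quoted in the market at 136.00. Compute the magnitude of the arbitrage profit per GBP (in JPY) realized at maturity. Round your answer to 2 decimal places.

Fair futures: F* = S·e^(carry·T), with carry = (r_JPY − r_GBP) = 0.0449 − 0.0831 = -0.0382
F* = 141.28 · e^(-0.0382 × 15/12) = 141.28 · e^-0.047750 = 141.28 × 0.953372 = 134.6924
Market 136.00 > fair 134.6924: forward overpriced → cash-and-carry (buy spot, short the forward).
At maturity, profit = |F_mkt − F*| = |136.00 − 134.6924| = 1.31 per GBP (in JPY)

1.31 per GBP (in JPY)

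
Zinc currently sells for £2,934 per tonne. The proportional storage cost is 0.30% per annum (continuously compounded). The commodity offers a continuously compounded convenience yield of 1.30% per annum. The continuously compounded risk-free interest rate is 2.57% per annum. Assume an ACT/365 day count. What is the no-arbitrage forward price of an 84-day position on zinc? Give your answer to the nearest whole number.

£2,945 per tonne

Net carry = r + u − y = 0.0257 + 0.0030 − 0.0130 = 0.0157
F = S·e^((r+u−y)T) = 2934 · e^(0.0157 × 84/365) = 2934 · e^0.003613
= 2934 × 1.003620 = £2,945 per tonne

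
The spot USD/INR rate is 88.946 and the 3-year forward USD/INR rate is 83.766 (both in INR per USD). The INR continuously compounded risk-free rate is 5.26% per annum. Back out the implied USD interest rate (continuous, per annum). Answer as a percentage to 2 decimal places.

F = S·e^((r_INR − r_USD)T) ⇒ r_USD = r_INR − ln(F/S)/T
ln(83.766/88.946) = -0.060002; /(3) = -0.020001
r_USD = 0.0526 + 0.020001 = 0.072601
r_USD = 7.26%

7.26%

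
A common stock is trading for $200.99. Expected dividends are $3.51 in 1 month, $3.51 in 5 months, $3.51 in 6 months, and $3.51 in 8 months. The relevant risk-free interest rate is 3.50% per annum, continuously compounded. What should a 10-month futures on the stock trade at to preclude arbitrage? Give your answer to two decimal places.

$192.69

PV(dividends) I = 3.51·e^(−0.0350·1/12) + 3.51·e^(−0.0350·5/12) + 3.51·e^(−0.0350·6/12) + 3.51·e^(−0.0350·8/12)
I = 3.4998 + 3.4592 + 3.4491 + 3.4290 = 13.8371
F = (S − I)·e^(rT) = (200.99 − 13.8371) · e^(0.0350·10/12)
= 187.1529 · e^0.029167 = 187.1529 × 1.029597 = $192.69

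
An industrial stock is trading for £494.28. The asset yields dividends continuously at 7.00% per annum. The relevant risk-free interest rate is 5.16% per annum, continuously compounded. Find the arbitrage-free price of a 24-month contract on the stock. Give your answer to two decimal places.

F = S·e^((r − q)T) = 494.28 · e^((0.0516 − 0.0700) × 24/12)
= 494.28 · e^-0.036800 = 494.28 × 0.963869
F = £476.42

£476.42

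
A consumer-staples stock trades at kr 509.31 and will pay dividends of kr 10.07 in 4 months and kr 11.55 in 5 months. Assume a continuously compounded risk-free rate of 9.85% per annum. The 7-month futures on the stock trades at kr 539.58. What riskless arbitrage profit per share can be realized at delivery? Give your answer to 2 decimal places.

kr 22.21 per share

PV(dividends) I = 10.07·e^(−0.0985·4/12) + 11.55·e^(−0.0985·5/12) = 20.8303
Fair futures F* = (S − I)·e^(rT) = (509.31 − 20.8303)·e^0.057458 = 488.4797 × 1.059141 = 517.3689
Market kr 539.58 > fair 517.3689: forward overpriced → cash-and-carry (borrow at r, buy the stock and collect the dividends, short the forward).
Profit at T = |F_mkt − F*| = |539.58 − 517.3689| = kr 22.21 per share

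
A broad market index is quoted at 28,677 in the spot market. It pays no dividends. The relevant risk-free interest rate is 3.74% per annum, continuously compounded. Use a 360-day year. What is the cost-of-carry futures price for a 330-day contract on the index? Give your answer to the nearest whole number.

29,677

F = S·e^(rT) = 28677 · e^(0.0374 × 330/360)
= 28677 · e^0.034283 = 28677 × 1.034877
F = 29,677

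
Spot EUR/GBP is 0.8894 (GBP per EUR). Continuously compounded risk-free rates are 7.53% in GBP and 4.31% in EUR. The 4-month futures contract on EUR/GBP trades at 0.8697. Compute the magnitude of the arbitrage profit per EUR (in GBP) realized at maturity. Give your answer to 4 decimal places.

0.0293 per EUR (in GBP)

Fair futures: F* = S·e^(carry·T), with carry = (r_GBP − r_EUR) = 0.0753 − 0.0431 = 0.0322
F* = 0.8894 · e^(0.0322 × 4/12) = 0.8894 · e^0.010733 = 0.8894 × 1.010791 = 0.8990
Market 0.8697 < fair 0.8990: forward underpriced → reverse cash-and-carry (short spot, go long the forward).
At maturity, profit = |F_mkt − F*| = |0.8697 − 0.8990| = 0.0293 per EUR (in GBP)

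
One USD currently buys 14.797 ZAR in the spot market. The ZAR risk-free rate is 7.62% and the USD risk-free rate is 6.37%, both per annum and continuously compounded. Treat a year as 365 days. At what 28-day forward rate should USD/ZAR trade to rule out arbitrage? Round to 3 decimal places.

14.811

F = S·e^((r_ZAR − r_USD)T) = 14.797 · e^((0.0762 − 0.0637) × 28/365)
= 14.797 · e^0.000959 = 14.797 × 1.000959
F = 14.811 ZAR per USD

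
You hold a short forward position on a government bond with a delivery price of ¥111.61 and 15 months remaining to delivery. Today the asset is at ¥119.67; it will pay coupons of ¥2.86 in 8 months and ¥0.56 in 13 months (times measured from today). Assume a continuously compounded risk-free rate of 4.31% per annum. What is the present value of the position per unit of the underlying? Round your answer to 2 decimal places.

PV(remaining coupons) I = 2.86·e^(−0.0431·8/12) + 0.56·e^(−0.0431·13/12) = 3.3134
Current forward F = (S − I)·e^(rT) = (119.67 − 3.3134)·e^(0.0431·15/12) = 116.3566 × 1.055353 = 122.7973
Value (long) = (F − K)·e^(−rT) = (122.7973 − 111.61) × 0.947551 = 10.6005
Short position value = −(long value) = -¥10.60

-¥10.60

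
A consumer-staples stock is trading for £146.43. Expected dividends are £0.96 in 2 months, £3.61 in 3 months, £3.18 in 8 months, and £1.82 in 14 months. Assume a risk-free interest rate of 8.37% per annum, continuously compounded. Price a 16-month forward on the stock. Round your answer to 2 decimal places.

PV(dividends) I = 0.96·e^(−0.0837·2/12) + 3.61·e^(−0.0837·3/12) + 3.18·e^(−0.0837·8/12) + 1.82·e^(−0.0837·14/12)
I = 0.9467 + 3.5352 + 3.0074 + 1.6507 = 9.1400
F = (S − I)·e^(rT) = (146.43 − 9.1400) · e^(0.0837·16/12)
= 137.2900 · e^0.111600 = 137.2900 × 1.118066 = £153.50

£153.50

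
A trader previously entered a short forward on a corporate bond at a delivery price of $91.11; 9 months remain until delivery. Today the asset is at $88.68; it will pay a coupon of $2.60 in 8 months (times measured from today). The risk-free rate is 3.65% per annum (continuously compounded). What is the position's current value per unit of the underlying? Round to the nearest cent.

PV(remaining coupons) I = 2.60·e^(−0.0365·8/12) = 2.5375
Current forward F = (S − I)·e^(rT) = (88.68 − 2.5375)·e^(0.0365·9/12) = 86.1425 × 1.027753 = 88.5332
Value (long) = (F − K)·e^(−rT) = (88.5332 − 91.11) × 0.972996 = -2.5072
Short position value = −(long value) = $2.51

$2.51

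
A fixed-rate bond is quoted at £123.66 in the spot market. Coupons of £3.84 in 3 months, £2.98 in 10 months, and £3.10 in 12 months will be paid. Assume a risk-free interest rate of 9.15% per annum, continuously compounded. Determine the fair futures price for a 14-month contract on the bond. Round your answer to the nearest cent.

£127.20

PV(coupons) I = 3.84·e^(−0.0915·3/12) + 2.98·e^(−0.0915·10/12) + 3.10·e^(−0.0915·12/12)
I = 3.7532 + 2.7612 + 2.8289 = 9.3433
F = (S − I)·e^(rT) = (123.66 − 9.3433) · e^(0.0915·14/12)
= 114.3167 · e^0.106750 = 114.3167 × 1.112656 = £127.20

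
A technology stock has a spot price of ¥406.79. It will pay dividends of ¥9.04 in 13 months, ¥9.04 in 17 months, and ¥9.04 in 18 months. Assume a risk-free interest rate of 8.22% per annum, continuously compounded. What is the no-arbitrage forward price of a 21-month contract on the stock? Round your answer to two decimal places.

PV(dividends) I = 9.04·e^(−0.0822·13/12) + 9.04·e^(−0.0822·17/12) + 9.04·e^(−0.0822·18/12)
I = 8.2698 + 8.0463 + 7.9913 = 24.3074
F = (S − I)·e^(rT) = (406.79 − 24.3074) · e^(0.0822·21/12)
= 382.4826 · e^0.143850 = 382.4826 × 1.154711 = ¥441.66

¥441.66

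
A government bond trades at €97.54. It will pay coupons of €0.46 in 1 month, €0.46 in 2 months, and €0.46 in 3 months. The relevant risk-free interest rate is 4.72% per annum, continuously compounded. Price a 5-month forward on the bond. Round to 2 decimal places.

€98.08

PV(coupons) I = 0.46·e^(−0.0472·1/12) + 0.46·e^(−0.0472·2/12) + 0.46·e^(−0.0472·3/12)
I = 0.4582 + 0.4564 + 0.4546 = 1.3692
F = (S − I)·e^(rT) = (97.54 − 1.3692) · e^(0.0472·5/12)
= 96.1708 · e^0.019667 = 96.1708 × 1.019862 = €98.08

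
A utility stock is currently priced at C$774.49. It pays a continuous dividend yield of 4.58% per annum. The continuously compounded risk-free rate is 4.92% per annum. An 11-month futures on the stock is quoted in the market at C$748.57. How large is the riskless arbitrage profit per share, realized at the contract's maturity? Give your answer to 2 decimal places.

Fair futures: F* = S·e^(carry·T), with carry = (r − q) = 0.0492 − 0.0458 = 0.0034
F* = 774.49 · e^(0.0034 × 11/12) = 774.49 · e^0.003117 = 774.49 × 1.003122 = C$776.9080
Market C$748.57 < fair C$776.9080: forward underpriced → reverse cash-and-carry (short spot, go long the forward).
At maturity, profit = |F_mkt − F*| = |748.57 − 776.9080| = C$28.34 per share

C$28.34 per share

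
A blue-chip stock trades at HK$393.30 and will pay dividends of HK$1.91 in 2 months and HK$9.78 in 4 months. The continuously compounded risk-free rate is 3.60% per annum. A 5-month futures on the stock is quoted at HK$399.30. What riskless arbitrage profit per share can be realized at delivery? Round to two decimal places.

PV(dividends) I = 1.91·e^(−0.0360·2/12) + 9.78·e^(−0.0360·4/12) = 11.5619
Fair futures F* = (S − I)·e^(rT) = (393.30 − 11.5619)·e^0.015000 = 381.7381 × 1.015113 = 387.5073
Market HK$399.30 > fair 387.5073: forward overpriced → cash-and-carry (borrow at r, buy the stock and collect the dividends, short the forward).
Profit at T = |F_mkt − F*| = |399.30 − 387.5073| = HK$11.79 per share

HK$11.79 per share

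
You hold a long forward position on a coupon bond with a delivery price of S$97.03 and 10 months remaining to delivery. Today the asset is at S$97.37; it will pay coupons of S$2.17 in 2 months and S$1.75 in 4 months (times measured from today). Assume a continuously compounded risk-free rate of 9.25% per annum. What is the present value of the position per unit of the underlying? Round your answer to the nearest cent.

PV(remaining coupons) I = 2.17·e^(−0.0925·2/12) + 1.75·e^(−0.0925·4/12) = 3.8337
Current forward F = (S − I)·e^(rT) = (97.37 − 3.8337)·e^(0.0925·10/12) = 93.5363 × 1.080132 = 101.0316
Value (long) = (F − K)·e^(−rT) = (101.0316 − 97.03) × 0.925813 = 3.7047
Value = S$3.70

S$3.70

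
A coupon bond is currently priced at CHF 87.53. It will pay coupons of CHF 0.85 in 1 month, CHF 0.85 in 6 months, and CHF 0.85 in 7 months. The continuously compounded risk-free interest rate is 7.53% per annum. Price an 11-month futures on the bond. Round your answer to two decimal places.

CHF 91.13

PV(coupons) I = 0.85·e^(−0.0753·1/12) + 0.85·e^(−0.0753·6/12) + 0.85·e^(−0.0753·7/12)
I = 0.8447 + 0.8186 + 0.8135 = 2.4768
F = (S − I)·e^(rT) = (87.53 − 2.4768) · e^(0.0753·11/12)
= 85.0532 · e^0.069025 = 85.0532 × 1.071463 = CHF 91.13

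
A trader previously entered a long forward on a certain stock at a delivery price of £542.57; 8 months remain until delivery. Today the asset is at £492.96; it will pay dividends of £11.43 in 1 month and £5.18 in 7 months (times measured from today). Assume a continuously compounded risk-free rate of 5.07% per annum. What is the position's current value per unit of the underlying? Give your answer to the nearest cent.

-£47.99

PV(remaining dividends) I = 11.43·e^(−0.0507·1/12) + 5.18·e^(−0.0507·7/12) = 16.4109
Current forward F = (S − I)·e^(rT) = (492.96 − 16.4109)·e^(0.0507·8/12) = 476.5491 × 1.034378 = 492.9319
Value (long) = (F − K)·e^(−rT) = (492.9319 − 542.57) × 0.966765 = -47.9884
Value = -£47.99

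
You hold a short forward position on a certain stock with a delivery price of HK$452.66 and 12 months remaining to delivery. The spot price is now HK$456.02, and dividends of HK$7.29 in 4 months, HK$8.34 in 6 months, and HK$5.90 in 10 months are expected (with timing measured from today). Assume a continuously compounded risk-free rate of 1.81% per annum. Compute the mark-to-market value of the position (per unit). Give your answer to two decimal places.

PV(remaining dividends) I = 7.29·e^(−0.0181·4/12) + 8.34·e^(−0.0181·6/12) + 5.90·e^(−0.0181·10/12) = 21.3227
Current forward F = (S − I)·e^(rT) = (456.02 − 21.3227)·e^(0.0181·12/12) = 434.6973 × 1.018265 = 442.6370
Value (long) = (F − K)·e^(−rT) = (442.6370 − 452.66) × 0.982063 = -9.8432
Short position value = −(long value) = HK$9.84

HK$9.84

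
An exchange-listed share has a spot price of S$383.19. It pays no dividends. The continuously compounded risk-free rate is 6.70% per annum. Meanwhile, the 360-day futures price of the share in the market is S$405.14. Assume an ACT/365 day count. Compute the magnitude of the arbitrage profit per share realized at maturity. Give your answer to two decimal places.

Fair futures: F* = S·e^(carry·T), with carry = r = 0.0670
F* = 383.19 · e^(0.0670 × 360/365) = 383.19 · e^0.066082 = 383.19 × 1.068314 = S$409.3672
Market S$405.14 < fair S$409.3672: forward underpriced → reverse cash-and-carry (short spot, go long the forward).
At maturity, profit = |F_mkt − F*| = |405.14 − 409.3672| = S$4.23 per share

S$4.23 per share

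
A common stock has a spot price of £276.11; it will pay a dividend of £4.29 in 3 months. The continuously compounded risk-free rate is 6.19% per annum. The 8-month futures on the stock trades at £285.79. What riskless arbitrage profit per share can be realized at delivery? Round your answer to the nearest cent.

PV(dividends) I = 4.29·e^(−0.0619·3/12) = 4.2241
Fair futures F* = (S − I)·e^(rT) = (276.11 − 4.2241)·e^0.041267 = 271.8859 × 1.042130 = 283.3405
Market £285.79 > fair 283.3405: forward overpriced → cash-and-carry (borrow at r, buy the stock and collect the dividends, short the forward).
Profit at T = |F_mkt − F*| = |285.79 − 283.3405| = £2.45 per share

£2.45 per share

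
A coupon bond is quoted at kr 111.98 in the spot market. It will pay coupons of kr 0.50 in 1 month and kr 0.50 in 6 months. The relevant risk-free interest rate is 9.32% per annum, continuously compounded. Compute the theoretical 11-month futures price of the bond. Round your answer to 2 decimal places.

PV(coupons) I = 0.50·e^(−0.0932·1/12) + 0.50·e^(−0.0932·6/12)
I = 0.4961 + 0.4772 = 0.9733
F = (S − I)·e^(rT) = (111.98 − 0.9733) · e^(0.0932·11/12)
= 111.0067 · e^0.085433 = 111.0067 × 1.089189 = kr 120.91

kr 120.91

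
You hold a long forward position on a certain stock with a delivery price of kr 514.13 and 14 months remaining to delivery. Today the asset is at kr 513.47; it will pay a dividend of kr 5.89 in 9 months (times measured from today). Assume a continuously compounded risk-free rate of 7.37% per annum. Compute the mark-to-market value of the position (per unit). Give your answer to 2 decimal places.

kr 36.13

PV(remaining dividends) I = 5.89·e^(−0.0737·9/12) = 5.5733
Current forward F = (S − I)·e^(rT) = (513.47 − 5.5733)·e^(0.0737·14/12) = 507.8967 × 1.089788 = 553.4997
Value (long) = (F − K)·e^(−rT) = (553.4997 − 514.13) × 0.917610 = 36.1260
Value = kr 36.13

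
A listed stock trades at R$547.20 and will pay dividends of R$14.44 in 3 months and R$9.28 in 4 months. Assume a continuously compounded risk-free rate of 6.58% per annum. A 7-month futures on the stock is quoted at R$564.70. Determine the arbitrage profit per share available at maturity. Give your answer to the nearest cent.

PV(dividends) I = 14.44·e^(−0.0658·3/12) + 9.28·e^(−0.0658·4/12) = 23.2831
Fair futures F* = (S − I)·e^(rT) = (547.20 − 23.2831)·e^0.038383 = 523.9169 × 1.039129 = 544.4172
Market R$564.70 > fair 544.4172: forward overpriced → cash-and-carry (borrow at r, buy the stock and collect the dividends, short the forward).
Profit at T = |F_mkt − F*| = |564.70 − 544.4172| = R$20.28 per share

R$20.28 per share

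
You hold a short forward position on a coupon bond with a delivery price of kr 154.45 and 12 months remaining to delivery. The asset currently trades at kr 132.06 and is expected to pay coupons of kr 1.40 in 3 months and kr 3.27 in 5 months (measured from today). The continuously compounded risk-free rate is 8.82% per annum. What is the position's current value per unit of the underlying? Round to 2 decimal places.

PV(remaining coupons) I = 1.40·e^(−0.0882·3/12) + 3.27·e^(−0.0882·5/12) = 4.5215
Current forward F = (S − I)·e^(rT) = (132.06 − 4.5215)·e^(0.0882·12/12) = 127.5385 × 1.092207 = 139.2984
Value (long) = (F − K)·e^(−rT) = (139.2984 − 154.45) × 0.915578 = -13.8725
Short position value = −(long value) = kr 13.87

kr 13.87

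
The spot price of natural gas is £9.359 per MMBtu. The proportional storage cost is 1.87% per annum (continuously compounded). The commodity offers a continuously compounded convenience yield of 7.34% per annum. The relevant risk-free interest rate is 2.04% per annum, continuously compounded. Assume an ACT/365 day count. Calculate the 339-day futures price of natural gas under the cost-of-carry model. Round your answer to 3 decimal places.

Net carry = r + u − y = 0.0204 + 0.0187 − 0.0734 = -0.0343
F = S·e^((r+u−y)T) = 9.359 · e^(-0.0343 × 339/365) = 9.359 · e^-0.031857
= 9.359 × 0.968645 = £9.066 per MMBtu

£9.066 per MMBtu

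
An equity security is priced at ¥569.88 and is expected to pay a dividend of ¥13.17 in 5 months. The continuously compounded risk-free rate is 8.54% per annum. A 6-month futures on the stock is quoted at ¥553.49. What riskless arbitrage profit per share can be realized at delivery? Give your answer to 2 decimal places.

¥27.99 per share

PV(dividends) I = 13.17·e^(−0.0854·5/12) = 12.7096
Fair futures F* = (S − I)·e^(rT) = (569.88 − 12.7096)·e^0.042700 = 557.1704 × 1.043625 = 581.4770
Market ¥553.49 < fair 581.4770: forward underpriced → reverse cash-and-carry (short the stock, invest proceeds at r, pay the dividends, go long the forward).
Profit at T = |F_mkt − F*| = |553.49 − 581.4770| = ¥27.99 per share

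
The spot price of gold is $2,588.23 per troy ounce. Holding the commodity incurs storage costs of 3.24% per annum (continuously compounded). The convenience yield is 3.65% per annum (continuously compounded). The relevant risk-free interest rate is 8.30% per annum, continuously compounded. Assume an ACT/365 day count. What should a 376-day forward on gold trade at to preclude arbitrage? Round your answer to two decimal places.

$2,807.38 per troy ounce

Net carry = r + u − y = 0.0830 + 0.0324 − 0.0365 = 0.0789
F = S·e^((r+u−y)T) = 2588.23 · e^(0.0789 × 376/365) = 2588.23 · e^0.08127781
= 2588.23 × 1.08467219 = $2,807.38 per troy ounce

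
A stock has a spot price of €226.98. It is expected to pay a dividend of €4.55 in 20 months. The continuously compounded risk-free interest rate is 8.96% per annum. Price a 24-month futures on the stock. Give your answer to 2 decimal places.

PV(dividends) I = 4.55·e^(−0.0896·20/12)
I = 3.9188
F = (S − I)·e^(rT) = (226.98 − 3.9188) · e^(0.0896·24/12)
= 223.0612 · e^0.179200 = 223.0612 × 1.196260 = €266.84

€266.84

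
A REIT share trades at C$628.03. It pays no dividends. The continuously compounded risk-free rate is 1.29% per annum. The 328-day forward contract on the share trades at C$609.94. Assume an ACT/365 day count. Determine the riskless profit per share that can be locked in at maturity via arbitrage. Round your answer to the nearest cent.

Fair forward: F* = S·e^(carry·T), with carry = r = 0.0129
F* = 628.03 · e^(0.0129 × 328/365) = 628.03 · e^0.011592 = 628.03 × 1.011659 = C$635.3522
Market C$609.94 < fair C$635.3522: forward underpriced → reverse cash-and-carry (short spot, go long the forward).
At maturity, profit = |F_mkt − F*| = |609.94 − 635.3522| = C$25.41 per share

C$25.41 per share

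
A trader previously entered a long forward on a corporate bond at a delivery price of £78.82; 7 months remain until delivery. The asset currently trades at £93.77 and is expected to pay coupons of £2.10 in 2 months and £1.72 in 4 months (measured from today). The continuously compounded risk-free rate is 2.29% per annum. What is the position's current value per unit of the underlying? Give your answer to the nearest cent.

PV(remaining coupons) I = 2.10·e^(−0.0229·2/12) + 1.72·e^(−0.0229·4/12) = 3.7989
Current forward F = (S − I)·e^(rT) = (93.77 − 3.7989)·e^(0.0229·7/12) = 89.9711 × 1.013448 = 91.1810
Value (long) = (F − K)·e^(−rT) = (91.1810 − 78.82) × 0.986730 = 12.1970
Value = £12.20

£12.20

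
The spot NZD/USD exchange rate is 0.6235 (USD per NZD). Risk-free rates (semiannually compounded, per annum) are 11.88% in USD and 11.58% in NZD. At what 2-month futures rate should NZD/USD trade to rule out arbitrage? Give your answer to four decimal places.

0.6238

By covered interest parity, F = S · (1+r_USD/2)^(2T) / (1+r_NZD/2)^(2T)
= 0.6235 × 1.019420 / 1.018939 = 0.6235 × 1.000472
F = 0.6238 USD per NZD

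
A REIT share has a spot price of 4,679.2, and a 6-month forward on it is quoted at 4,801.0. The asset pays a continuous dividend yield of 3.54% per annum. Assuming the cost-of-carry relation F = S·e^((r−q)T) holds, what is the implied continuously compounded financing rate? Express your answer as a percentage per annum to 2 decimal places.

From F = S·e^((r−q)T): (r − q) = ln(F/S)/T
ln(4801.0/4679.2) = ln(1.026030) = 0.025697
(r − q) = 0.025697 / (6/12) = 0.051394
r = ln(F/S)/T + q = 0.051394 + 0.0354 = 0.086794
r = 8.68%

8.68%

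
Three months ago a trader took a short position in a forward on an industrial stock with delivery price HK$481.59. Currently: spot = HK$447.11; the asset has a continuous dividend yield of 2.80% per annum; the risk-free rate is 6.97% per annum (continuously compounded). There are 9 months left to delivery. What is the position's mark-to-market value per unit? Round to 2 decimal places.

HK$19.24

Current fair forward for the remaining 9 months: F = S·e^((r − q)·T), (r − q) = 0.0697 − 0.0280 = 0.0417
F = 447.11 · e^(0.0417 × 9/12) = 447.11 × 1.031769 = 461.3142
Value of long forward = (F − K)·e^(−rT) = (461.3142 − 481.59) · e^(−0.0697·9/12)
= -20.2758 × 0.949068 = -19.24
Short position value = −(long value) = HK$19.24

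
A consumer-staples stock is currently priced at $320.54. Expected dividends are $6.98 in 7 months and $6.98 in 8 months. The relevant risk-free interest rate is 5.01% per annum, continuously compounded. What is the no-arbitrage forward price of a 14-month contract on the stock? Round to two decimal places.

$325.49

PV(dividends) I = 6.98·e^(−0.0501·7/12) + 6.98·e^(−0.0501·8/12)
I = 6.7790 + 6.7507 = 13.5297
F = (S − I)·e^(rT) = (320.54 − 13.5297) · e^(0.0501·14/12)
= 307.0103 · e^0.058450 = 307.0103 × 1.060192 = $325.49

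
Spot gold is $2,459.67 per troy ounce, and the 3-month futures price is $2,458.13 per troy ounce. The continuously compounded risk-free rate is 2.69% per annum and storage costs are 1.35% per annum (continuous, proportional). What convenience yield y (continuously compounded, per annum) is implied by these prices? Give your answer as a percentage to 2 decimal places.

F = S·e^((r+u−y)T) ⇒ (r+u−y) = ln(F/S)/T
ln(2458.13/2459.67) = -0.000626; /T ⇒ -0.002504
y = r + u − ln(F/S)/T = 0.0269 + 0.0135 + 0.002504 = 0.042904
y = 4.29%

4.29%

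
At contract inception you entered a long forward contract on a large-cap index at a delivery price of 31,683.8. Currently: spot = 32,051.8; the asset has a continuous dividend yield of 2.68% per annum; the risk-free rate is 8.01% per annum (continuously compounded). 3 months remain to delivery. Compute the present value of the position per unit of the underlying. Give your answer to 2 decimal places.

Current fair forward for the remaining 3 months: F = S·e^((r − q)·T), (r − q) = 0.0801 − 0.0268 = 0.0533
F = 32051.8 · e^(0.0533 × 3/12) = 32051.8 × 1.01341417 = 32481.7483
Value of long forward = (F − K)·e^(−rT) = (32481.7483 − 31683.8) · e^(−0.0801·3/12)
= 797.9483 × 0.98017417 = 782.13

782.13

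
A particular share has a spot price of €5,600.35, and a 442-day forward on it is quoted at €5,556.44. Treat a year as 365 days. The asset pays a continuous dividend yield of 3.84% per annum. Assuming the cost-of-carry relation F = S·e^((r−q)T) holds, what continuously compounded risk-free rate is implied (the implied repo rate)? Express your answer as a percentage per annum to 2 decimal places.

From F = S·e^((r−q)T): (r − q) = ln(F/S)/T
ln(5556.44/5600.35) = ln(0.992159) = -0.007872
(r − q) = -0.007872 / (442/365) = -0.006501
r = ln(F/S)/T + q = -0.006501 + 0.0384 = 0.031899
r = 3.19%

3.19%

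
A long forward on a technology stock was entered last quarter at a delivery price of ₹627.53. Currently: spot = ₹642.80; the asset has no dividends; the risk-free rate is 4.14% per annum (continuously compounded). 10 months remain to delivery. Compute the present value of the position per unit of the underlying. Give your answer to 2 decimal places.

₹36.55

Current fair forward for the remaining 10 months: F = S·e^(r·T), r = 0.0414
F = 642.80 · e^(0.0414 × 10/12) = 642.80 × 1.035102 = 665.3636
Value of long forward = (F − K)·e^(−rT) = (665.3636 − 627.53) · e^(−0.0414·10/12)
= 37.8336 × 0.966088 = 36.55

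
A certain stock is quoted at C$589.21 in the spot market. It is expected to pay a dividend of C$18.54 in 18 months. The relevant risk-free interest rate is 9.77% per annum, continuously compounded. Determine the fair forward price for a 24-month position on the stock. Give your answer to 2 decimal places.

C$696.89

PV(dividends) I = 18.54·e^(−0.0977·18/12)
I = 16.0127
F = (S − I)·e^(rT) = (589.21 − 16.0127) · e^(0.0977·24/12)
= 573.1973 · e^0.195400 = 573.1973 × 1.215797 = C$696.89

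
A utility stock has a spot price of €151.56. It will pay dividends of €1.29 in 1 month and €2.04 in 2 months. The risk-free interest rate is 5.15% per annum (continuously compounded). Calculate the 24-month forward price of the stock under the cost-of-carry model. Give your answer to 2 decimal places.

PV(dividends) I = 1.29·e^(−0.0515·1/12) + 2.04·e^(−0.0515·2/12)
I = 1.2845 + 2.0226 = 3.3071
F = (S − I)·e^(rT) = (151.56 − 3.3071) · e^(0.0515·24/12)
= 148.2529 · e^0.103000 = 148.2529 × 1.108491 = €164.34

€164.34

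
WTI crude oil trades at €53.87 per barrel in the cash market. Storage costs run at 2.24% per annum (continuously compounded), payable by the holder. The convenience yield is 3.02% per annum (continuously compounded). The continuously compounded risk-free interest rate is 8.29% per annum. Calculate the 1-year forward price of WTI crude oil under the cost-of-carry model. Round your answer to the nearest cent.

€58.07 per barrel

Net carry = r + u − y = 0.0829 + 0.0224 − 0.0302 = 0.0751
F = S·e^((r+u−y)T) = 53.87 · e^(0.0751 × 1) = 53.87 · e^0.075100
= 53.87 × 1.077992 = €58.07 per barrel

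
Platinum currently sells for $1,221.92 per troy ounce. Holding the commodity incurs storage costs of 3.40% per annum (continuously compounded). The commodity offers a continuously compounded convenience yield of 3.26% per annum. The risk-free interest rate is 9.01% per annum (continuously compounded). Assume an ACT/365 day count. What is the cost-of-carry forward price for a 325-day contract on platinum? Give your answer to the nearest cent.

$1,325.64 per troy ounce

Net carry = r + u − y = 0.0901 + 0.0340 − 0.0326 = 0.0915
F = S·e^((r+u−y)T) = 1221.92 · e^(0.0915 × 325/365) = 1221.92 · e^0.08147260
= 1221.92 × 1.08488349 = $1,325.64 per troy ounce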